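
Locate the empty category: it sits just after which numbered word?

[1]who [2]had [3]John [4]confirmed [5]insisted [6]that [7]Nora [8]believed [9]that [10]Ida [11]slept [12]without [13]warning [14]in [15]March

4

The displaced element is "who" (word 1).
It is linked across 1 clause boundary (Ø).
It functions as the subject of "insisted", so the gap sits immediately after word 4 ("confirmed").
Base order: John had confirmed that who insisted that Nora believed that Ida slept without warning in March.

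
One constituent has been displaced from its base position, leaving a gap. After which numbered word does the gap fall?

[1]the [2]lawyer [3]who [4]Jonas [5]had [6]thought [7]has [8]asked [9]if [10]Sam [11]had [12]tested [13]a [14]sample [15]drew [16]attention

The displaced element is "the lawyer" (word 2).
It is linked across 1 clause boundary (Ø).
It functions as the subject of "asked", so the gap sits immediately after word 6 ("thought").
Base order: Jonas had thought that the lawyer has asked if Sam had tested a sample.

6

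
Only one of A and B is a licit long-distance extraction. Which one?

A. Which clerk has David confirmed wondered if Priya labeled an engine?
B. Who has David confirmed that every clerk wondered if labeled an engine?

In B, the wh-phrase is extracted from inside a wh-island (introduced by "if"), which blocks movement.
In A, the extraction path crosses only that-complement boundaries, which are transparent.
So A is grammatical.

A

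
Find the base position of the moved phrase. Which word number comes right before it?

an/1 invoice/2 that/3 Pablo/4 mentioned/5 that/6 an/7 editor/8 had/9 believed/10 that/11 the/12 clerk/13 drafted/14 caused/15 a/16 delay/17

14

The displaced element is "an invoice" (word 2).
It is linked across 2 clause boundaries (that → that).
It functions as the direct object of "drafted", so the gap sits immediately after word 14 ("drafted").
Base order: Pablo mentioned that an editor had believed that the clerk drafted an invoice.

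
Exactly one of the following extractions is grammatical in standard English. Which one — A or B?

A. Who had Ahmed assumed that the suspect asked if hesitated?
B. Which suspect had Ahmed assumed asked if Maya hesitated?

In A, the wh-phrase is extracted from inside a wh-island (introduced by "if"), which blocks movement.
In B, the extraction path crosses only that-complement boundaries, which are transparent.
So B is grammatical.

B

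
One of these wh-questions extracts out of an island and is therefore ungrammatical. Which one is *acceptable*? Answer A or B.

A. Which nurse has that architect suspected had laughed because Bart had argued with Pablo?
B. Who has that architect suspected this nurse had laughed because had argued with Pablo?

In B, the wh-phrase is extracted from inside an adjunct island (introduced by "because"), which blocks movement.
In A, the extraction path crosses only that-complement boundaries, which are transparent.
So A is grammatical.

A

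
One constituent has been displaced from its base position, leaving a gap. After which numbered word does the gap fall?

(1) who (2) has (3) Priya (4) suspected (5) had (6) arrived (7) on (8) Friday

4

The displaced element is "who" (word 1).
It is linked across 1 clause boundary (Ø).
It functions as the subject of "arrived", so the gap sits immediately after word 4 ("suspected").
Base order: Priya has suspected that who had arrived on Friday.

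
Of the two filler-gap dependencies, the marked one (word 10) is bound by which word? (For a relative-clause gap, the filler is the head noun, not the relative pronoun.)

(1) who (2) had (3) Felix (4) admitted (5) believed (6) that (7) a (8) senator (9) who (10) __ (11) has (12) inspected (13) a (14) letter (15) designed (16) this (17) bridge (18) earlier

The marked gap is inside the relative clause, the subject of "inspected".
Its filler is the head noun "senator" (via "who"), at word 8.
(The other dependency links word 1 to a gap after word 4.)

8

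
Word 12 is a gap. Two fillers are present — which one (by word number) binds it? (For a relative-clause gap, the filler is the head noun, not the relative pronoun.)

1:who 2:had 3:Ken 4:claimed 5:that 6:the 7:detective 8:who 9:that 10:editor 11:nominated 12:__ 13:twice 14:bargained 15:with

7

The marked gap is inside the relative clause, the direct object of "nominated".
Its filler is the head noun "detective" (via "who"), at word 7.
(The other dependency links word 1 to a gap after word 15.)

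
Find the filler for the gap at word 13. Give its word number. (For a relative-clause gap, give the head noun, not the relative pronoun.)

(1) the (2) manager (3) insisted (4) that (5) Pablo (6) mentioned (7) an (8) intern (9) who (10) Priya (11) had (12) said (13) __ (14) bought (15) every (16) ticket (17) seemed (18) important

8

The gap at 13 is the subject of "bought", inside a relative clause.
The relative pronoun is "who" (word 9); it is bound by the head noun immediately before it.
Its filler is the head noun "intern", at word 8.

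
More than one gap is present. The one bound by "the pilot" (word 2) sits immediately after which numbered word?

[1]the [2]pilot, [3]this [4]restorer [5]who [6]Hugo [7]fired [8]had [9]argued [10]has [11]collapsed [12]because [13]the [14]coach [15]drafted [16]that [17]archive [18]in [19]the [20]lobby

The displaced element is "the pilot" (word 2).
It is linked across 1 clause boundary (Ø).
It functions as the subject of "collapsed", so the gap sits immediately after word 9 ("argued").
Base order: This restorer who Hugo fired had argued the pilot has collapsed because the coach drafted that archive in the lobby.

9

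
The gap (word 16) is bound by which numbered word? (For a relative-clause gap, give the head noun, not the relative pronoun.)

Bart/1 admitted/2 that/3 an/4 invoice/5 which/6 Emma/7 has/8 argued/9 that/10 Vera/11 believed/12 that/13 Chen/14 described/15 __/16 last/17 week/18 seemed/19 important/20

5

The gap at 16 is the object of "described", inside a relative clause.
The relative pronoun is "which" (word 6); it is bound by the head noun immediately before it.
Its filler is the head noun "invoice", at word 5.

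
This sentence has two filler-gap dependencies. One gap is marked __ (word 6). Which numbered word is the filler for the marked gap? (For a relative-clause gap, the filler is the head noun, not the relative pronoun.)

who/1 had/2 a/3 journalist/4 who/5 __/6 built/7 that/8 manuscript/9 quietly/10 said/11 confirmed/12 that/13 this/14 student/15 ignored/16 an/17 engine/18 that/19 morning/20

The marked gap is inside the relative clause, the subject of "built".
Its filler is the head noun "journalist" (via "who"), at word 4.
(The other dependency links word 1 to a gap after word 11.)

4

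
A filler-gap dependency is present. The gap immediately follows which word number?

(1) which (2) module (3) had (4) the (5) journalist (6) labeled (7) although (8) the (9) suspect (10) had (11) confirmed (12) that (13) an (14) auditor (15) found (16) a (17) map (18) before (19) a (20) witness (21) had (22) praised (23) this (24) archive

6

The displaced element is "which module" (word 2).
It functions as the direct object of "labeled", so the gap sits immediately after word 6 ("labeled").
Base order: The journalist had labeled which module although the suspect had confirmed that an auditor found a map before a witness had praised this archive.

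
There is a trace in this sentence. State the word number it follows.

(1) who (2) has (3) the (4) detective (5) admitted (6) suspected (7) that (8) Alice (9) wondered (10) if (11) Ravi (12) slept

5

The displaced element is "who" (word 1).
It is linked across 1 clause boundary (Ø).
It functions as the subject of "suspected", so the gap sits immediately after word 5 ("admitted").
Base order: The detective has admitted that who suspected that Alice wondered if Ravi slept.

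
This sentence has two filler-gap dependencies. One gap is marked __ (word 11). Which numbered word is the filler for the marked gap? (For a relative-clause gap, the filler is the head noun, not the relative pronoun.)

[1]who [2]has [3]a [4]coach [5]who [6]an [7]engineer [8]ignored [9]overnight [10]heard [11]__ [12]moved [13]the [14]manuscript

1

The marked gap is the subject of "moved".
Its filler is the fronted wh-phrase "who", at word 1.
(The other dependency links word 4 to a gap after word 8.)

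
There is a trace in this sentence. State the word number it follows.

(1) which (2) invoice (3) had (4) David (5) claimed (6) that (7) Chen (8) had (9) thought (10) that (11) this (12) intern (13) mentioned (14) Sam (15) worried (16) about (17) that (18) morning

16

The displaced element is "which invoice" (word 2).
It is linked across 3 clause boundaries (that → that → Ø).
It functions as the object of the preposition "about" of "worried", so the gap sits immediately after word 16 ("about").
Base order: David had claimed that Chen had thought that this intern mentioned Sam worried about which invoice that morning.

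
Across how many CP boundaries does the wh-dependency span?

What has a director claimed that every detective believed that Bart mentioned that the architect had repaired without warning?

"what" is extracted from the object of "repaired".
Boundaries crossed, outermost first: [that], [that], [that] — 3 in total.

3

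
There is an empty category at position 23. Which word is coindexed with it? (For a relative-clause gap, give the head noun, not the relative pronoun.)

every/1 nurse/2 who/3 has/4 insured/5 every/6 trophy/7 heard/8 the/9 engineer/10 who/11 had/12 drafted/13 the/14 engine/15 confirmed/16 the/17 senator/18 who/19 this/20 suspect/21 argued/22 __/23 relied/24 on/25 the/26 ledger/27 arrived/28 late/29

The gap at 23 is the subject of "relied", inside a relative clause.
The relative pronoun is "who" (word 19); it is bound by the head noun immediately before it.
Its filler is the head noun "senator", at word 18.

18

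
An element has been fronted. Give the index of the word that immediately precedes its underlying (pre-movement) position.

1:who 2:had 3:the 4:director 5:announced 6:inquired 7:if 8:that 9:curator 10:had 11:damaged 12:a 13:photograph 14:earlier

5

The displaced element is "who" (word 1).
It is linked across 1 clause boundary (Ø).
It functions as the subject of "inquired", so the gap sits immediately after word 5 ("announced").
Base order: The director had announced that who inquired if that curator had damaged a photograph earlier.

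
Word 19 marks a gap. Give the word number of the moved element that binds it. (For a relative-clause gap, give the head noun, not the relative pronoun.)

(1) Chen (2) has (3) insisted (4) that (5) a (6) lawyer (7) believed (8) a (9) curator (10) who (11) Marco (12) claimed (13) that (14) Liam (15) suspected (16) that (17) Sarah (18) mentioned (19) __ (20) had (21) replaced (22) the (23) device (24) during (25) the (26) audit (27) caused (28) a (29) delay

The gap at 19 is the subject of "replaced", inside a relative clause.
The relative pronoun is "who" (word 10); it is bound by the head noun immediately before it.
Its filler is the head noun "curator", at word 9.

9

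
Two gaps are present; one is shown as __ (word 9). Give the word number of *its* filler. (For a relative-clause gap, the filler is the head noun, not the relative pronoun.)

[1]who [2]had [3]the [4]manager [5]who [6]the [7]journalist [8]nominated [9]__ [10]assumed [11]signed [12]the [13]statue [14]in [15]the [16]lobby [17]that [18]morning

The marked gap is inside the relative clause, the direct object of "nominated".
Its filler is the head noun "manager" (via "who"), at word 4.
(The other dependency links word 1 to a gap after word 10.)

4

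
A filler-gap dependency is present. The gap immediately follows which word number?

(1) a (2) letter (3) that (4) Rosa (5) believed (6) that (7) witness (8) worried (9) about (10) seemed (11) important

The displaced element is "a letter" (word 2).
It is linked across 1 clause boundary (Ø).
It functions as the object of the preposition "about" of "worried", so the gap sits immediately after word 9 ("about").
Base order: Rosa believed that witness worried about a letter.

9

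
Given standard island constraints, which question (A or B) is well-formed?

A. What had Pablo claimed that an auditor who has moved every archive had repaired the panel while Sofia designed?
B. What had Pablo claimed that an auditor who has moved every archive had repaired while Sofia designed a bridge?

In A, the wh-phrase is extracted from inside an adjunct island (introduced by "while"), which blocks movement.
In B, the extraction path crosses only that-complement boundaries, which are transparent.
So B is grammatical.

B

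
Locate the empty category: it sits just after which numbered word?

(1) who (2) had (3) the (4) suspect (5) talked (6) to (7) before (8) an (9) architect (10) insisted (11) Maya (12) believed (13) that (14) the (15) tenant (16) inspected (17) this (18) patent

6

The displaced element is "who" (word 1).
It functions as the object of the preposition "to" of "talked", so the gap sits immediately after word 6 ("to").
Base order: The suspect had talked to who before an architect insisted Maya believed that the tenant inspected this patent.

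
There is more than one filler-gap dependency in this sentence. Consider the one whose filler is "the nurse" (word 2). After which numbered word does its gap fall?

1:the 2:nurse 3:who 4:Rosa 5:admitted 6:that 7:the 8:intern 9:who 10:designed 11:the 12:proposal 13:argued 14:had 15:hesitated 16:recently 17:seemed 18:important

13

The displaced element is "the nurse" (word 2).
It is linked across 2 clause boundaries (that → Ø).
It functions as the subject of "hesitated", so the gap sits immediately after word 13 ("argued").
Base order: Rosa admitted that the intern who designed the proposal argued that the nurse had hesitated recently.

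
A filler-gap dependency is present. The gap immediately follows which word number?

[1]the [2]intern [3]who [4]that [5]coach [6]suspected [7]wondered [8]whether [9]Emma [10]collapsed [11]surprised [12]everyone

6

The displaced element is "the intern" (word 2).
It is linked across 1 clause boundary (Ø).
It functions as the subject of "wondered", so the gap sits immediately after word 6 ("suspected").
Base order: That coach suspected the intern wondered whether Emma collapsed.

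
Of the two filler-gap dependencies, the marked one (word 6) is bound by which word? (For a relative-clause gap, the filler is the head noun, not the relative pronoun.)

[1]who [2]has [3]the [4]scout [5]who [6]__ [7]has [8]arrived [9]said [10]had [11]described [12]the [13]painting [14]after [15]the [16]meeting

The marked gap is inside the relative clause, the subject of "arrived".
Its filler is the head noun "scout" (via "who"), at word 4.
(The other dependency links word 1 to a gap after word 9.)

4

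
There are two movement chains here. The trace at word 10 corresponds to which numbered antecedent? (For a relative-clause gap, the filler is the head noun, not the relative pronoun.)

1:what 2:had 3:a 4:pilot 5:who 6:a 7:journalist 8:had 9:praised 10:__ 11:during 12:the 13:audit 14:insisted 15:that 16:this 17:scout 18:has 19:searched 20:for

The marked gap is inside the relative clause, the direct object of "praised".
Its filler is the head noun "pilot" (via "who"), at word 4.
(The other dependency links word 1 to a gap after word 20.)

4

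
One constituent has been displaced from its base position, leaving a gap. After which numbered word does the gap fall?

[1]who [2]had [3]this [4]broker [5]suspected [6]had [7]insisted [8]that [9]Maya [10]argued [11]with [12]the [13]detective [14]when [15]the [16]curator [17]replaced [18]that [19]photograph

5

The displaced element is "who" (word 1).
It is linked across 1 clause boundary (Ø).
It functions as the subject of "insisted", so the gap sits immediately after word 5 ("suspected").
Base order: This broker had suspected that who had insisted that Maya argued with the detective when the curator replaced that photograph.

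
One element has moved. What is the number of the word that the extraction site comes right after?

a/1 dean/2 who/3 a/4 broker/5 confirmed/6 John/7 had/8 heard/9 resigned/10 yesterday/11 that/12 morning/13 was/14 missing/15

The displaced element is "a dean" (word 2).
It is linked across 2 clause boundaries (Ø → Ø).
It functions as the subject of "resigned", so the gap sits immediately after word 9 ("heard").
Base order: A broker confirmed John had heard that a dean resigned yesterday that morning.

9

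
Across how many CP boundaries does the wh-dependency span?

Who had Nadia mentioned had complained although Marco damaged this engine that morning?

"who" is extracted from the subject of "complained".
Boundaries crossed, outermost first: [Ø] — 1 in total.

1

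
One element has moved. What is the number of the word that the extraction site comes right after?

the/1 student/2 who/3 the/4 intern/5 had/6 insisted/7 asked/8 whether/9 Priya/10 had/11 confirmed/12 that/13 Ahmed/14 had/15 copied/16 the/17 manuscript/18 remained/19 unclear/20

The displaced element is "the student" (word 2).
It is linked across 1 clause boundary (Ø).
It functions as the subject of "asked", so the gap sits immediately after word 7 ("insisted").
Base order: The intern had insisted that the student asked whether Priya had confirmed that Ahmed had copied the manuscript.

7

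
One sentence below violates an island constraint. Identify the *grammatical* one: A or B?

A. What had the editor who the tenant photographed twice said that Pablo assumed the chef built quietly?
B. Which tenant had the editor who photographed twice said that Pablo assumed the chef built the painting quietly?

In B, the wh-phrase is extracted from inside a complex-NP island (relative clause) (introduced by "who"), which blocks movement.
In A, the extraction path crosses only that-complement boundaries, which are transparent.
So A is grammatical.

A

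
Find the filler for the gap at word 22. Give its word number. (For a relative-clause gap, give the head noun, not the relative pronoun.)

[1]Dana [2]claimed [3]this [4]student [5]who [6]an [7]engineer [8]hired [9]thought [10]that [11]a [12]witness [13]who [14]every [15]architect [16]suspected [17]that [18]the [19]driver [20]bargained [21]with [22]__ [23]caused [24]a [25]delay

12

The gap at 22 is the prepositional object of "bargained", inside a relative clause.
The relative pronoun is "who" (word 13); it is bound by the head noun immediately before it.
Its filler is the head noun "witness", at word 12.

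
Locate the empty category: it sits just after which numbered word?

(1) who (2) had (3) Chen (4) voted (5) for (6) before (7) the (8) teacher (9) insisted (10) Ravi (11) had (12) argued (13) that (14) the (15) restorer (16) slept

The displaced element is "who" (word 1).
It functions as the object of the preposition "for" of "voted", so the gap sits immediately after word 5 ("for").
Base order: Chen had voted for who before the teacher insisted Ravi had argued that the restorer slept.

5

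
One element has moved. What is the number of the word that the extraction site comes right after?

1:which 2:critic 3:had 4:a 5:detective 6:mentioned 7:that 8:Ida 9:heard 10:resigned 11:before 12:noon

9

The displaced element is "which critic" (word 2).
It is linked across 2 clause boundaries (that → Ø).
It functions as the subject of "resigned", so the gap sits immediately after word 9 ("heard").
Base order: A detective had mentioned that Ida heard that which critic resigned before noon.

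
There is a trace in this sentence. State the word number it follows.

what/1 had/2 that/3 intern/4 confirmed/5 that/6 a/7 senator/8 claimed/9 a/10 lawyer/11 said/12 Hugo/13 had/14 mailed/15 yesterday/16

15

The displaced element is "what" (word 1).
It is linked across 3 clause boundaries (that → Ø → Ø).
It functions as the direct object of "mailed", so the gap sits immediately after word 15 ("mailed").
Base order: That intern had confirmed that a senator claimed a lawyer said Hugo had mailed what yesterday.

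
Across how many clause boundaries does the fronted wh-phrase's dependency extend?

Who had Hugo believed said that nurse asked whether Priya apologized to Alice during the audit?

1

"who" is extracted from the subject of "said".
Boundaries crossed, outermost first: [Ø] — 1 in total.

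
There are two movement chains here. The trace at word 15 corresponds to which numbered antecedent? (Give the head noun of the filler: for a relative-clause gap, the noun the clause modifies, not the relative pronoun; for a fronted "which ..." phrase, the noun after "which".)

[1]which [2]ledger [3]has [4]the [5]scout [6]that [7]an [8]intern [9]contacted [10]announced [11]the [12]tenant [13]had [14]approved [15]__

2

The marked gap is the direct object of "approved".
Its filler is the fronted wh-phrase "which ledger", at word 2.
(The other dependency links word 5 to a gap after word 9.)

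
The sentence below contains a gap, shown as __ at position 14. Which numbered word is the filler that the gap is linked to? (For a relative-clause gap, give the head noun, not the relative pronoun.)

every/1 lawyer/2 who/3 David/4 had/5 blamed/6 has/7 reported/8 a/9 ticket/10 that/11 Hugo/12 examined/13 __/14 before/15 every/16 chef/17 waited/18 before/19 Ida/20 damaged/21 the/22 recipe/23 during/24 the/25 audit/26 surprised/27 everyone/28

The gap at 14 is the object of "examined", inside a relative clause.
The relative pronoun is "that" (word 11); it is bound by the head noun immediately before it.
Its filler is the head noun "ticket", at word 10.

10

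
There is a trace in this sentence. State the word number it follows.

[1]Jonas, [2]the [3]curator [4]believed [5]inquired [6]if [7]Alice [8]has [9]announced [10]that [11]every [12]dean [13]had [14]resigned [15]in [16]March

4

The displaced element is "Jonas" (word 1).
It is linked across 1 clause boundary (Ø).
It functions as the subject of "inquired", so the gap sits immediately after word 4 ("believed").
Base order: The curator believed that Jonas inquired if Alice has announced that every dean had resigned in March.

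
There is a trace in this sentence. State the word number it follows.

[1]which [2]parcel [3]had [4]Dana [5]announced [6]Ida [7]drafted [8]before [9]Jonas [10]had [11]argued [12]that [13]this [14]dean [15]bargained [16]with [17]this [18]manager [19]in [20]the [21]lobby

7

The displaced element is "which parcel" (word 2).
It is linked across 1 clause boundary (Ø).
It functions as the direct object of "drafted", so the gap sits immediately after word 7 ("drafted").
Base order: Dana had announced Ida drafted which parcel before Jonas had argued that this dean bargained with this manager in the lobby.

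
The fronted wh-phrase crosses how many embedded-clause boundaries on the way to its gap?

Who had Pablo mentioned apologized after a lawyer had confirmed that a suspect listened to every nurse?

1

"who" is extracted from the subject of "apologized".
Boundaries crossed, outermost first: [Ø] — 1 in total.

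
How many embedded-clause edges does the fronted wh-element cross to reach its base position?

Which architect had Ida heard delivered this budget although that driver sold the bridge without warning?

"which architect" is extracted from the subject of "delivered".
Boundaries crossed, outermost first: [Ø] — 1 in total.

1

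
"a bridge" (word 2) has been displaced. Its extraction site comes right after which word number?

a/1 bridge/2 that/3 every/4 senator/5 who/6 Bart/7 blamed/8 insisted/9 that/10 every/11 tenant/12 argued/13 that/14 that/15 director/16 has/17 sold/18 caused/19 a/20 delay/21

18

The displaced element is "a bridge" (word 2).
It is linked across 2 clause boundaries (that → that).
It functions as the direct object of "sold", so the gap sits immediately after word 18 ("sold").
Base order: Every senator who Bart blamed insisted that every tenant argued that that director has sold a bridge.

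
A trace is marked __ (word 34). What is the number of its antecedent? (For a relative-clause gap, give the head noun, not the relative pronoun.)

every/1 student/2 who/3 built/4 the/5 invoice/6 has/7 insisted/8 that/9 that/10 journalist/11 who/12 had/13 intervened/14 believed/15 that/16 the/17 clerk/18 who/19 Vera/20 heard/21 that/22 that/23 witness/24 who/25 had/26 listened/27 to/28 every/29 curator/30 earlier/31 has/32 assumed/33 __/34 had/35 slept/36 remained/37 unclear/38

18

The gap at 34 is the subject of "slept", inside a relative clause.
The relative pronoun is "who" (word 19); it is bound by the head noun immediately before it.
Its filler is the head noun "clerk", at word 18.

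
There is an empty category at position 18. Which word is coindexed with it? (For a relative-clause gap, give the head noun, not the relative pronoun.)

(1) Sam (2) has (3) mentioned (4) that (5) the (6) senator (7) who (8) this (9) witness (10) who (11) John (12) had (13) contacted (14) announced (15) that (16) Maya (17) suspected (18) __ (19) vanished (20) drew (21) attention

6

The gap at 18 is the subject of "vanished", inside a relative clause.
The relative pronoun is "who" (word 7); it is bound by the head noun immediately before it.
Its filler is the head noun "senator", at word 6.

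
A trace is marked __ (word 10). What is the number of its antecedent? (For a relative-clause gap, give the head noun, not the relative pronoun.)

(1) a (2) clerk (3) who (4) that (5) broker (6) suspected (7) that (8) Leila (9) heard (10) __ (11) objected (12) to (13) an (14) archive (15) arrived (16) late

2

The gap at 10 is the subject of "objected", inside a relative clause.
The relative pronoun is "who" (word 3); it is bound by the head noun immediately before it.
Its filler is the head noun "clerk", at word 2.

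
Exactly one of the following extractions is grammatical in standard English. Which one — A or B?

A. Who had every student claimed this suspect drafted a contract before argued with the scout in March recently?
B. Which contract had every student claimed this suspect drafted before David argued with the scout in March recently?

In A, the wh-phrase is extracted from inside an adjunct island (introduced by "before"), which blocks movement.
In B, the extraction path crosses only that-complement boundaries, which are transparent.
So B is grammatical.

B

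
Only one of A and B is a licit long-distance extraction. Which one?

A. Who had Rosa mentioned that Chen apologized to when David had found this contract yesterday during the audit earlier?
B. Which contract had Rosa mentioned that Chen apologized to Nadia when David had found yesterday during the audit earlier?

A

In B, the wh-phrase is extracted from inside an adjunct island (introduced by "when"), which blocks movement.
In A, the extraction path crosses only that-complement boundaries, which are transparent.
So A is grammatical.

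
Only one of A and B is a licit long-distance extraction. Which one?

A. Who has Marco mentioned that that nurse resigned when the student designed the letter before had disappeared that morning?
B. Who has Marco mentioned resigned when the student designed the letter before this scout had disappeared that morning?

B

In A, the wh-phrase is extracted from inside an adjunct island (introduced by "when"), which blocks movement.
In B, the extraction path crosses only that-complement boundaries, which are transparent.
So B is grammatical.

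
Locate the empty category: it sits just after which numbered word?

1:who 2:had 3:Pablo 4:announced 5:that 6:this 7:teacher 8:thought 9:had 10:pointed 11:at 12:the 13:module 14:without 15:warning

8

The displaced element is "who" (word 1).
It is linked across 2 clause boundaries (that → Ø).
It functions as the subject of "pointed", so the gap sits immediately after word 8 ("thought").
Base order: Pablo had announced that this teacher thought that who had pointed at the module without warning.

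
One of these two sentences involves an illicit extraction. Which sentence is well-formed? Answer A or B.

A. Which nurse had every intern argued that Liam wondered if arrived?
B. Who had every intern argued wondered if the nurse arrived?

B

In A, the wh-phrase is extracted from inside a wh-island (introduced by "if"), which blocks movement.
In B, the extraction path crosses only that-complement boundaries, which are transparent.
So B is grammatical.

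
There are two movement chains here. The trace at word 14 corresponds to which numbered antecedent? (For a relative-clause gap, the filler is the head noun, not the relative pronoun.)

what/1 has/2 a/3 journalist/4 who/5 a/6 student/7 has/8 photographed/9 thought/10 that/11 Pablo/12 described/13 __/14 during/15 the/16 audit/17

The marked gap is the direct object of "described".
Its filler is the fronted wh-phrase "what", at word 1.
(The other dependency links word 4 to a gap after word 9.)

1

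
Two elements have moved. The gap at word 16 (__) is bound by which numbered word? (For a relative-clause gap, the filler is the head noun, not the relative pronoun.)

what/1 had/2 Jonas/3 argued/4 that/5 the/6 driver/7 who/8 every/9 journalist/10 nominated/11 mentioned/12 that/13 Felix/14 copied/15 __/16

The marked gap is the direct object of "copied".
Its filler is the fronted wh-phrase "what", at word 1.
(The other dependency links word 7 to a gap after word 11.)

1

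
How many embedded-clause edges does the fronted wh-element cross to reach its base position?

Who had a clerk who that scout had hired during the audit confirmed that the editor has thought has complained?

"who" is extracted from the subject of "complained".
Boundaries crossed, outermost first: [that], [Ø] — 2 in total.

2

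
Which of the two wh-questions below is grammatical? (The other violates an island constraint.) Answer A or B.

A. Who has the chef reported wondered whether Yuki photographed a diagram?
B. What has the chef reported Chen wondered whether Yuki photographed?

In B, the wh-phrase is extracted from inside a wh-island (introduced by "whether"), which blocks movement.
In A, the extraction path crosses only that-complement boundaries, which are transparent.
So A is grammatical.

A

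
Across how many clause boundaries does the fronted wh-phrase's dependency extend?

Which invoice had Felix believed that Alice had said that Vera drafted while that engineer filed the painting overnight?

2

"which invoice" is extracted from the object of "drafted".
Boundaries crossed, outermost first: [that], [that] — 2 in total.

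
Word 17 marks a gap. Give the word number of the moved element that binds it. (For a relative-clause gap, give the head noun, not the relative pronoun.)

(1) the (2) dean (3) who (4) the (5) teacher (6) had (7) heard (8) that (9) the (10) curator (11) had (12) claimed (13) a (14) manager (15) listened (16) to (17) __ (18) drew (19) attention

2

The gap at 17 is the prepositional object of "listened", inside a relative clause.
The relative pronoun is "who" (word 3); it is bound by the head noun immediately before it.
Its filler is the head noun "dean", at word 2.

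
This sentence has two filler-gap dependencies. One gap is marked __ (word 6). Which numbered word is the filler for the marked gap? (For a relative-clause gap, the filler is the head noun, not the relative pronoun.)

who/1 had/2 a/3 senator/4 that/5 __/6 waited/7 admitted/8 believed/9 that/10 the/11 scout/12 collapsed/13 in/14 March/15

The marked gap is inside the relative clause, the subject of "waited".
Its filler is the head noun "senator" (via "that"), at word 4.
(The other dependency links word 1 to a gap after word 8.)

4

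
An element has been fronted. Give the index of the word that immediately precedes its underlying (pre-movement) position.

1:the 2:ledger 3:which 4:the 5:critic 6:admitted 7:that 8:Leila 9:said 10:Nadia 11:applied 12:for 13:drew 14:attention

12

The displaced element is "the ledger" (word 2).
It is linked across 2 clause boundaries (that → Ø).
It functions as the object of the preposition "for" of "applied", so the gap sits immediately after word 12 ("for").
Base order: The critic admitted that Leila said Nadia applied for the ledger.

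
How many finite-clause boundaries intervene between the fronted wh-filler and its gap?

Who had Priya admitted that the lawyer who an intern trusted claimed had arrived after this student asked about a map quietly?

2

"who" is extracted from the subject of "arrived".
Boundaries crossed, outermost first: [that], [Ø] — 2 in total.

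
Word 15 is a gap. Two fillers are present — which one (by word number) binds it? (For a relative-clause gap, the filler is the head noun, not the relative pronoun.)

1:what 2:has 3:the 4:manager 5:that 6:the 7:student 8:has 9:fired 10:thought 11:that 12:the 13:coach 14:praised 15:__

The marked gap is the direct object of "praised".
Its filler is the fronted wh-phrase "what", at word 1.
(The other dependency links word 4 to a gap after word 9.)

1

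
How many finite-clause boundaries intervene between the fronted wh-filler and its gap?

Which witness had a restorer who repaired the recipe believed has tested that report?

"which witness" is extracted from the subject of "tested".
Boundaries crossed, outermost first: [Ø] — 1 in total.

1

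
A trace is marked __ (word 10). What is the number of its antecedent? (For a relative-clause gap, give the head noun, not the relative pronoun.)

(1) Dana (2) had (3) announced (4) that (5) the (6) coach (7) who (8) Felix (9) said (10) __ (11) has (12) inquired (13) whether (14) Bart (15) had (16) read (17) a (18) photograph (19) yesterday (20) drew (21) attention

6

The gap at 10 is the subject of "inquired", inside a relative clause.
The relative pronoun is "who" (word 7); it is bound by the head noun immediately before it.
Its filler is the head noun "coach", at word 6.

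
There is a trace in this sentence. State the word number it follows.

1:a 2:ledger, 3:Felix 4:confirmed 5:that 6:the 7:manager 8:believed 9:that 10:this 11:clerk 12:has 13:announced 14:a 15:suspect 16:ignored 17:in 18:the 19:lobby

16

The displaced element is "a ledger" (word 2).
It is linked across 3 clause boundaries (that → that → Ø).
It functions as the direct object of "ignored", so the gap sits immediately after word 16 ("ignored").
Base order: Felix confirmed that the manager believed that this clerk has announced a suspect ignored a ledger in the lobby.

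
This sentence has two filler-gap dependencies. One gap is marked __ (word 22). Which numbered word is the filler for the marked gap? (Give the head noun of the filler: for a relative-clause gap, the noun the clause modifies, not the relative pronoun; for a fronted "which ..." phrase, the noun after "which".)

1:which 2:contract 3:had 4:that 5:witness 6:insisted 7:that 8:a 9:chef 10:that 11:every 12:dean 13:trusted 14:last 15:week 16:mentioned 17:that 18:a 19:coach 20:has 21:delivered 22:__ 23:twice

The marked gap is the direct object of "delivered".
Its filler is the fronted wh-phrase "which contract", at word 2.
(The other dependency links word 9 to a gap after word 13.)

2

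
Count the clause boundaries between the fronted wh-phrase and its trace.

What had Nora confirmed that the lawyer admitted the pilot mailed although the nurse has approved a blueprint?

"what" is extracted from the object of "mailed".
Boundaries crossed, outermost first: [that], [Ø] — 2 in total.

2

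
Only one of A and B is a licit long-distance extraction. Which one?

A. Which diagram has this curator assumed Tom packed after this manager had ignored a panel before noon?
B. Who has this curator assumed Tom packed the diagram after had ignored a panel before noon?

A

In B, the wh-phrase is extracted from inside an adjunct island (introduced by "after"), which blocks movement.
In A, the extraction path crosses only that-complement boundaries, which are transparent.
So A is grammatical.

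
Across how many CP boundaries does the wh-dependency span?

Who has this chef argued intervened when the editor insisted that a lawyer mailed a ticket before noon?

"who" is extracted from the subject of "intervened".
Boundaries crossed, outermost first: [Ø] — 1 in total.

1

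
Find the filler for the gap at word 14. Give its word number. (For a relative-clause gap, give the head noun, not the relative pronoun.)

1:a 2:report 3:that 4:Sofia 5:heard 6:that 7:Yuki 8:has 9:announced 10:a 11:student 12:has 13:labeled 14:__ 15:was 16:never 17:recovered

The gap at 14 is the object of "labeled", inside a relative clause.
The relative pronoun is "that" (word 3); it is bound by the head noun immediately before it.
Its filler is the head noun "report", at word 2.

2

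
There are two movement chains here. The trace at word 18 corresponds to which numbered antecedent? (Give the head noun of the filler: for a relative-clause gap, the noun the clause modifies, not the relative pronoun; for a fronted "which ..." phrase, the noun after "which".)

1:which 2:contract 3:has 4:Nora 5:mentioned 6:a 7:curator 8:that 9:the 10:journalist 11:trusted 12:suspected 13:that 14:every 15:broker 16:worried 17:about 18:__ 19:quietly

2

The marked gap is the object of the preposition "about" of "worried".
Its filler is the fronted wh-phrase "which contract", at word 2.
(The other dependency links word 7 to a gap after word 11.)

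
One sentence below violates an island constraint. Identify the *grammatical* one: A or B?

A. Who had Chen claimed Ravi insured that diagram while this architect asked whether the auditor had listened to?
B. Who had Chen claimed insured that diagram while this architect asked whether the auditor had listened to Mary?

In A, the wh-phrase is extracted from inside an adjunct island (introduced by "while"), which blocks movement.
In B, the extraction path crosses only that-complement boundaries, which are transparent.
So B is grammatical.

B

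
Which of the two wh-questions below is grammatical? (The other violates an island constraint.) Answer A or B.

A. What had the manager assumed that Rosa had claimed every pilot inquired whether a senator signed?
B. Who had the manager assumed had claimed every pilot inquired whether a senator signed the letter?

In A, the wh-phrase is extracted from inside a wh-island (introduced by "whether"), which blocks movement.
In B, the extraction path crosses only that-complement boundaries, which are transparent.
So B is grammatical.

B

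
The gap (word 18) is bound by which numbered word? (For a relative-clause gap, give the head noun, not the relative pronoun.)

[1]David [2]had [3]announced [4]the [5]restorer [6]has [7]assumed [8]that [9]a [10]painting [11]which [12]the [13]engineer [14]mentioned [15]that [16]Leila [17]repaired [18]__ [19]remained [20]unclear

The gap at 18 is the object of "repaired", inside a relative clause.
The relative pronoun is "which" (word 11); it is bound by the head noun immediately before it.
Its filler is the head noun "painting", at word 10.

10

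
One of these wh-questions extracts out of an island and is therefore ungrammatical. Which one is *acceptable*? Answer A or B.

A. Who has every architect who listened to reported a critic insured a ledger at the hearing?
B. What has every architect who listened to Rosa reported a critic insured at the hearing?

In A, the wh-phrase is extracted from inside a complex-NP island (relative clause) (introduced by "who"), which blocks movement.
In B, the extraction path crosses only that-complement boundaries, which are transparent.
So B is grammatical.

B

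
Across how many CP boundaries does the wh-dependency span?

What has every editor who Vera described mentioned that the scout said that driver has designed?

"what" is extracted from the object of "designed".
Boundaries crossed, outermost first: [that], [Ø] — 2 in total.

2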